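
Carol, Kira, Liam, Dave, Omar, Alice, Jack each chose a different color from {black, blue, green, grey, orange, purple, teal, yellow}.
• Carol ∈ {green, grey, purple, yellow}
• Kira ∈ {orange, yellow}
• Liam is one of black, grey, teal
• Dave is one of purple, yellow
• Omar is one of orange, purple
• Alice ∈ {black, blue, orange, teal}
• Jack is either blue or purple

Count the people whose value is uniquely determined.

Kira, Dave, Omar between them cover only {orange, purple, yellow} — a naked triple. Remove those values from Carol, Alice, Jack.
Jack's domain is down to {blue}, so Jack = blue. Eliminate blue elsewhere: Alice.
Determined: Jack=blue. The other people each still have more than one consistent value. That makes 1.

1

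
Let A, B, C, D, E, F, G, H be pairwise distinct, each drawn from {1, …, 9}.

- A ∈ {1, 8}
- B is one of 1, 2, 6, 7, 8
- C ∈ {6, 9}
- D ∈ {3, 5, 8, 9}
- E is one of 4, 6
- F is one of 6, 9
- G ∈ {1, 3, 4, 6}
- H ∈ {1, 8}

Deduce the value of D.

5

The 2 variables A and H are confined to {1, 8}, which locks those values in; drop them from B, D, G.
C and F between them cover only {6, 9} — a naked pair. Remove those values from B, D, E, G.
E has just one choice, so E = 4. Strike 4 from G.
G must be 3 (only option left). So D can't be 3.
So D = 5.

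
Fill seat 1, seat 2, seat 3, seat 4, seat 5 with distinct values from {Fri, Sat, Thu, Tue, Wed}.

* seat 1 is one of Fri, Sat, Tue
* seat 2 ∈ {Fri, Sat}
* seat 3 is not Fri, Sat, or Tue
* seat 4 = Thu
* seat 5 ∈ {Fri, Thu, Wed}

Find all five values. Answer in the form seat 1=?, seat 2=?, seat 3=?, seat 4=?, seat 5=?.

seat 4's domain is down to {Thu}, so seat 4 = Thu. Strike Thu from seat 3, seat 5.
seat 3 must be Wed (only option left). So seat 5 can't be Wed.
That leaves seat 5 = Fri. Strike Fri from seat 1, seat 2.
That leaves seat 2 = Sat. Remove Sat from seat 1.
seat 1's domain is down to {Tue}, so seat 1 = Tue.

seat 1=Tue, seat 2=Sat, seat 3=Wed, seat 4=Thu, seat 5=Fri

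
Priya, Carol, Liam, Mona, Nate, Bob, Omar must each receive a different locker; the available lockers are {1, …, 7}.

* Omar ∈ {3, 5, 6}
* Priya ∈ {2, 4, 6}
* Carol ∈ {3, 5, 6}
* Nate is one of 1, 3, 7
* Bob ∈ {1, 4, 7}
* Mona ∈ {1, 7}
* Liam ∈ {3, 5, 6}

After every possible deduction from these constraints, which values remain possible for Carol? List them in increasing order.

The 7 variables together cover exactly {1, 2, 3, 4, 5, 6, 7} — 7 values for 7 variables — and 2 appears only in Priya's list, so Priya = 2.
Among the 6 still-open variables, 4 fits only Bob (and all 6 values in {1, 3, 4, 5, 6, 7} must be used), so Bob = 4.
The 3 variables Carol, Liam, Omar are confined to {3, 5, 6}, which locks those values in; drop them from Nate.
No further eliminations apply; Carol can still be any of 3, 5, 6.

3, 5, 6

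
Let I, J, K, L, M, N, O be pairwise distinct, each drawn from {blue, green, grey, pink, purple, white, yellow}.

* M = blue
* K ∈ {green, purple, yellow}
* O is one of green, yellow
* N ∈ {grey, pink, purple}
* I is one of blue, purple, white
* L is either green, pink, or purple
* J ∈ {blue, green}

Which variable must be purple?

M has just one choice, so M = blue. Remove blue from I, J.
J must be green (only option left). Remove green from K, L, O.
O's domain is down to {yellow}, so O = yellow. Strike yellow from K.
So purple goes to K.

K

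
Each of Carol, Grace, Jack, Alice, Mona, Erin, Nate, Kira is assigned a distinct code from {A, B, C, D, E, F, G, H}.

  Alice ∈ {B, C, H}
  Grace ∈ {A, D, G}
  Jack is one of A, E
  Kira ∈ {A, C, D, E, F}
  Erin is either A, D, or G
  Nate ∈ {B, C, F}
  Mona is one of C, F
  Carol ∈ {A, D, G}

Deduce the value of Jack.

E

The 8 variables draw from only 8 values {A, B, C, D, E, F, G, H}, so each is used; only Alice can be H, hence Alice = H.
Among the 7 still-open variables, B fits only Nate (and all 7 values in {A, B, C, D, E, F, G} must be used), so Nate = B.
Carol, Grace, Erin between them cover only {A, D, G} — a naked triple. Remove those values from Jack, Kira.
So Jack = E.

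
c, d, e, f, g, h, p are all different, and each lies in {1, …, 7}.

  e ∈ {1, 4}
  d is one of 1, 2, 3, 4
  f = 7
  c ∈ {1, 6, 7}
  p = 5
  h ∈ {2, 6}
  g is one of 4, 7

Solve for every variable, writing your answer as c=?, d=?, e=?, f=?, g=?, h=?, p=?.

c=6, d=3, e=1, f=7, g=4, h=2, p=5

f's domain is down to {7}, so f = 7. Eliminate 7 elsewhere: c, g.
g has just one choice, so g = 4. Eliminate 4 elsewhere: d, e.
p must be 5 (only option left).
e has just one choice, so e = 1. Strike 1 from c, d.
c has just one choice, so c = 6. Strike 6 from h.
h's domain is down to {2}, so h = 2. Strike 2 from d.
d must be 3 (only option left).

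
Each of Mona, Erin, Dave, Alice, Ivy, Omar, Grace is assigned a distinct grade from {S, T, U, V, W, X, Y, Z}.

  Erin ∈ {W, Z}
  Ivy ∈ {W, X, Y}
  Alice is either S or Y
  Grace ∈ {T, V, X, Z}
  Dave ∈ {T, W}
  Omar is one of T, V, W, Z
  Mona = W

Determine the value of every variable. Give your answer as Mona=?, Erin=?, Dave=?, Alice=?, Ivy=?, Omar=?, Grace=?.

Mona's domain is down to {W}, so Mona = W. So Erin, Dave, Ivy, Omar can't be W.
Erin's domain is down to {Z}, so Erin = Z. So Omar, Grace can't be Z.
That leaves Dave = T. So Omar, Grace can't be T.
Omar must be V (only option left). So Grace can't be V.
Grace has just one choice, so Grace = X. Remove X from Ivy.
Ivy has just one choice, so Ivy = Y. Eliminate Y elsewhere: Alice.
That leaves Alice = S.

Mona=W, Erin=Z, Dave=T, Alice=S, Ivy=Y, Omar=V, Grace=X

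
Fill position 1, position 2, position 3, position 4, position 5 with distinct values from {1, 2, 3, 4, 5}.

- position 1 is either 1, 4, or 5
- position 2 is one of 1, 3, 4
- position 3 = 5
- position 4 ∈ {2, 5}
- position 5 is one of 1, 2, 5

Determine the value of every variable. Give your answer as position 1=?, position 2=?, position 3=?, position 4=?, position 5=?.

position 1=4, position 2=3, position 3=5, position 4=2, position 5=1

position 3 must be 5 (only option left). Remove 5 from position 1, position 4, position 5.
That leaves position 4 = 2. Remove 2 from position 5.
position 5 has just one choice, so position 5 = 1. Remove 1 from position 1, position 2.
position 1 has just one choice, so position 1 = 4. Remove 4 from position 2.
position 2 has just one choice, so position 2 = 3.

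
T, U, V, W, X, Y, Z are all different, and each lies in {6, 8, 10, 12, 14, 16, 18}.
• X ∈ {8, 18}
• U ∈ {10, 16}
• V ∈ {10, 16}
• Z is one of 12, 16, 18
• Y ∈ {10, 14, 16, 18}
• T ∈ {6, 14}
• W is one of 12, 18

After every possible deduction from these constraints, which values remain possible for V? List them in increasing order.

The 7 variables draw from only 7 values {6, 8, 10, 12, 14, 16, 18}, so each is used; only T can be 6, hence T = 6.
The 6 still-open variables together cover exactly {8, 10, 12, 14, 16, 18} — 6 values for 6 variables — and 8 appears only in X's list, so X = 8.
The 5 still-open variables together cover exactly {10, 12, 14, 16, 18} — 5 values for 5 variables — and 14 appears only in Y's list, so Y = 14.
U and V between them cover only {10, 16} — a naked pair. Remove those values from Z.
No further eliminations apply; V can still be any of 10, 16.

10, 16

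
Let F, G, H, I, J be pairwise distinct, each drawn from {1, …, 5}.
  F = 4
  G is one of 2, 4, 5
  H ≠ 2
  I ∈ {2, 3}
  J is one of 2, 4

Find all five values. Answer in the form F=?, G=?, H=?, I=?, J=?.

F=4, G=5, H=1, I=3, J=2

F has just one choice, so F = 4. Strike 4 from G, H, J.
J has just one choice, so J = 2. So G, I can't be 2.
That leaves G = 5. Strike 5 from H.
I has just one choice, so I = 3. Remove 3 from H.
H's domain is down to {1}, so H = 1.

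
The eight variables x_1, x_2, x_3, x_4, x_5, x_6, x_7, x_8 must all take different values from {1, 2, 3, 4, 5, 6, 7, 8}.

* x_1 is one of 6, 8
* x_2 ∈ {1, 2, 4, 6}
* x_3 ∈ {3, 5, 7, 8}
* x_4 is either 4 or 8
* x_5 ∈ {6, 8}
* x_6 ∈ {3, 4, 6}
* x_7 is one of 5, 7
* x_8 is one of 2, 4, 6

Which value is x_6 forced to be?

3

Among the 8 variables, 1 fits only x_2 (and all 8 values in {1, 2, 3, 4, 5, 6, 7, 8} must be used), so x_2 = 1.
Among the 7 still-open variables, 2 fits only x_8 (and all 7 values in {2, 3, 4, 5, 6, 7, 8} must be used), so x_8 = 2.
x_1 and x_5 share exactly the 2 values {6, 8}; by pigeonhole those values go to them, so strike 6, 8 from x_3, x_4, x_6.
That leaves x_4 = 4. Remove 4 from x_6.
So x_6 = 3.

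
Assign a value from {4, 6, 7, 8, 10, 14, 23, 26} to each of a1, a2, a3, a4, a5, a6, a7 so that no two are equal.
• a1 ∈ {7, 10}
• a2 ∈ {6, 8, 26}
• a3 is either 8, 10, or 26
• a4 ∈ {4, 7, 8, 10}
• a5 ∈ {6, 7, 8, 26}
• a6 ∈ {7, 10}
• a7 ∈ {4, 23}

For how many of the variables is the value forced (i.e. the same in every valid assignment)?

The 7 variables draw from only 7 values {4, 6, 7, 8, 10, 23, 26}, so each is used; only a7 can be 23, hence a7 = 23.
The 6 still-open variables together cover exactly {4, 6, 7, 8, 10, 26} — 6 values for 6 variables — and 4 appears only in a4's list, so a4 = 4.
a1 and a6 between them cover only {7, 10} — a naked pair. Remove those values from a3, a5.
Determined: a4=4, a7=23. The other variables each still have more than one consistent value. That makes 2.

2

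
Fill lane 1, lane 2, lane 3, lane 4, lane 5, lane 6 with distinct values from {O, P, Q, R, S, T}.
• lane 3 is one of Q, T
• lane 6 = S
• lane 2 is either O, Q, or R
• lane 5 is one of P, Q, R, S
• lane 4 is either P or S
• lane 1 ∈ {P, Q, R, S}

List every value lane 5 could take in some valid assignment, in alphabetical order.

lane 6 has just one choice, so lane 6 = S. Strike S from lane 1, lane 4, lane 5.
lane 4 must be P (only option left). Eliminate P elsewhere: lane 1, lane 5.
Among the 4 still-open variables, O fits only lane 2 (and all 4 values in {O, Q, R, T} must be used), so lane 2 = O.
The 3 still-open variables together cover exactly {Q, R, T} — 3 values for 3 variables — and T appears only in lane 3's list, so lane 3 = T.
No further eliminations apply; lane 5 can still be any of Q, R.

Q, R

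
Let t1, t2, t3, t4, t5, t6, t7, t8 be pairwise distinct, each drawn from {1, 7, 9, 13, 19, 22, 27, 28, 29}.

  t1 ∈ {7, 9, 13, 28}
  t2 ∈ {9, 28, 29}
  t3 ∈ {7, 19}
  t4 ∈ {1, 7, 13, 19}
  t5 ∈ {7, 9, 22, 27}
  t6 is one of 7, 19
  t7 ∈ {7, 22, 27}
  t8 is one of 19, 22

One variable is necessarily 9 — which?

t3 and t6 between them cover only {7, 19} — a naked pair. Remove those values from t1, t4, t5, t7, t8.
t8 has just one choice, so t8 = 22. Remove 22 from t5, t7.
t7 must be 27 (only option left). Remove 27 from t5.
So 9 goes to t5.

t5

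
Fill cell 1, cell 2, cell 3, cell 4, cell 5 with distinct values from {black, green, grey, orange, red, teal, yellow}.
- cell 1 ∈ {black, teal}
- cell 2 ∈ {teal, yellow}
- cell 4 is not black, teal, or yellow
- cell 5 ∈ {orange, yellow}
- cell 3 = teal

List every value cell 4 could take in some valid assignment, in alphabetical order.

green, grey, red

cell 3 must be teal (only option left). So cell 1, cell 2 can't be teal.
cell 1 must be black (only option left).
That leaves cell 2 = yellow. Strike yellow from cell 5.
That leaves cell 5 = orange. Strike orange from cell 4.
No further eliminations apply; cell 4 can still be any of green, grey, red.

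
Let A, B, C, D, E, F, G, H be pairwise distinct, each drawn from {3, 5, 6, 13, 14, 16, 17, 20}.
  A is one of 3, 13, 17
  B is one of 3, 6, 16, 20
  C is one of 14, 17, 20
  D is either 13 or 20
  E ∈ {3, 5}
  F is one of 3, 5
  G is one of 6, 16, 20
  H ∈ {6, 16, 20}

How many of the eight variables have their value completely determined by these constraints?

The 8 variables together cover exactly {3, 5, 6, 13, 14, 16, 17, 20} — 8 values for 8 variables — and 14 appears only in C's list, so C = 14.
Among the 7 still-open variables, 17 fits only A (and all 7 values in {3, 5, 6, 13, 16, 17, 20} must be used), so A = 17.
The 6 still-open variables together cover exactly {3, 5, 6, 13, 16, 20} — 6 values for 6 variables — and 13 appears only in D's list, so D = 13.
E and F share exactly the 2 values {3, 5}; by pigeonhole those values go to them, so strike 3, 5 from B.
Determined: A=17, C=14, D=13. The other variables each still have more than one consistent value. That makes 3.

3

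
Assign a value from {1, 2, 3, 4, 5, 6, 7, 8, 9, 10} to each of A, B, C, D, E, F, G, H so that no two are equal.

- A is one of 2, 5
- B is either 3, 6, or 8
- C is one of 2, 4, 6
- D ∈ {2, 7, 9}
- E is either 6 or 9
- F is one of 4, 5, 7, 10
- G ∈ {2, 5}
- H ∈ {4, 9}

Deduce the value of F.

A and G share exactly the 2 values {2, 5}; by pigeonhole those values go to them, so strike 2, 5 from C, D, F.
C, E, H share exactly the 3 values {4, 6, 9}; by pigeonhole those values go to them, so strike 4, 6, 9 from B, D, F.
D must be 7 (only option left). Remove 7 from F.
So F = 10.

10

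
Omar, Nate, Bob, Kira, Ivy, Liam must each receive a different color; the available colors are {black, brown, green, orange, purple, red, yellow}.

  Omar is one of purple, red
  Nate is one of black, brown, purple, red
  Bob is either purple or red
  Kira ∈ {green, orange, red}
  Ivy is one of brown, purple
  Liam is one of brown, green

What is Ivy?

brown

Among the 6 variables, black fits only Nate (and all 6 values in {black, brown, green, orange, purple, red} must be used), so Nate = black.
Among the 5 still-open variables, orange fits only Kira (and all 5 values in {brown, green, orange, purple, red} must be used), so Kira = orange.
The 4 still-open variables together cover exactly {brown, green, purple, red} — 4 values for 4 variables — and green appears only in Liam's list, so Liam = green.
Among the 3 still-open variables, brown fits only Ivy (and all 3 values in {brown, purple, red} must be used), so Ivy = brown.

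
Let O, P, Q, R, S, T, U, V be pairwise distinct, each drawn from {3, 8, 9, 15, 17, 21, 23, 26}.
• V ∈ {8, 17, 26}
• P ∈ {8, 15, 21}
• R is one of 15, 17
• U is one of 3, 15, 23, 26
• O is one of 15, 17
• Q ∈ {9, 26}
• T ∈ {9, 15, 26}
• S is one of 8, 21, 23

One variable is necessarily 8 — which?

The 8 variables draw from only 8 values {3, 8, 9, 15, 17, 21, 23, 26}, so each is used; only U can be 3, hence U = 3.
The 7 still-open variables draw from only 7 values {8, 9, 15, 17, 21, 23, 26}, so each is used; only S can be 23, hence S = 23.
Among the 6 still-open variables, 21 fits only P (and all 6 values in {8, 9, 15, 17, 21, 26} must be used), so P = 21.
Among the 5 still-open variables, 8 fits only V (and all 5 values in {8, 9, 15, 17, 26} must be used), so V = 8.

V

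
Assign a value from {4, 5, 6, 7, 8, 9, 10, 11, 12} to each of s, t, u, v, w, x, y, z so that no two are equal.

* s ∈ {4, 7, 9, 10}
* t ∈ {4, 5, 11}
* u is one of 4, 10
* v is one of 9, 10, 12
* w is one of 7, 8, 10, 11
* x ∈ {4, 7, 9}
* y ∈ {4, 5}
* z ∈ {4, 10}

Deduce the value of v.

12

Among the 8 variables, 8 fits only w (and all 8 values in {4, 5, 7, 8, 9, 10, 11, 12} must be used), so w = 8.
Among the 7 still-open variables, 11 fits only t (and all 7 values in {4, 5, 7, 9, 10, 11, 12} must be used), so t = 11.
Among the 6 still-open variables, 5 fits only y (and all 6 values in {4, 5, 7, 9, 10, 12} must be used), so y = 5.
The 5 still-open variables draw from only 5 values {4, 7, 9, 10, 12}, so each is used; only v can be 12, hence v = 12.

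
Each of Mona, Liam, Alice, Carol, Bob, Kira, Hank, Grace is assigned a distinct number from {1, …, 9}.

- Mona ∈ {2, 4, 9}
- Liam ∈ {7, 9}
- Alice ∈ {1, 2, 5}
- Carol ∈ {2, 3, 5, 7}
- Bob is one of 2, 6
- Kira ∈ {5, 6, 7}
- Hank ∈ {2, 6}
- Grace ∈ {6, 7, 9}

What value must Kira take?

5

The 8 variables together cover exactly {1, 2, 3, 4, 5, 6, 7, 9} — 8 values for 8 variables — and 1 appears only in Alice's list, so Alice = 1.
The 7 still-open variables together cover exactly {2, 3, 4, 5, 6, 7, 9} — 7 values for 7 variables — and 3 appears only in Carol's list, so Carol = 3.
The 6 still-open variables together cover exactly {2, 4, 5, 6, 7, 9} — 6 values for 6 variables — and 4 appears only in Mona's list, so Mona = 4.
Among the 5 still-open variables, 5 fits only Kira (and all 5 values in {2, 5, 6, 7, 9} must be used), so Kira = 5.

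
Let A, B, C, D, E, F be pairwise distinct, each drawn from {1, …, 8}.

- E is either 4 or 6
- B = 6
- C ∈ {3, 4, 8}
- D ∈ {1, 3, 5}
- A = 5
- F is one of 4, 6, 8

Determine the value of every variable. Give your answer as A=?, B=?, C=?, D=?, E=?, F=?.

A must be 5 (only option left). So D can't be 5.
That leaves B = 6. Strike 6 from E, F.
E has just one choice, so E = 4. Strike 4 from C, F.
That leaves F = 8. Eliminate 8 elsewhere: C.
That leaves C = 3. Eliminate 3 elsewhere: D.
That leaves D = 1.

A=5, B=6, C=3, D=1, E=4, F=8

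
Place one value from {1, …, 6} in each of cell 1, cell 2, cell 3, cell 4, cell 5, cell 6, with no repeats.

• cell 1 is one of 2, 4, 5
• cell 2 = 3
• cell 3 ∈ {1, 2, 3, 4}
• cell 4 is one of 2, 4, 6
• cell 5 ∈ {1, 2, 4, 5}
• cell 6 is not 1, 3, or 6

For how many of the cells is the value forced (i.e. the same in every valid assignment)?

cell 2's domain is down to {3}, so cell 2 = 3. So cell 3 can't be 3.
The 5 still-open variables draw from only 5 values {1, 2, 4, 5, 6}, so each is used; only cell 4 can be 6, hence cell 4 = 6.
Determined: cell 2=3, cell 4=6. The other cells each still have more than one consistent value. That makes 2.

2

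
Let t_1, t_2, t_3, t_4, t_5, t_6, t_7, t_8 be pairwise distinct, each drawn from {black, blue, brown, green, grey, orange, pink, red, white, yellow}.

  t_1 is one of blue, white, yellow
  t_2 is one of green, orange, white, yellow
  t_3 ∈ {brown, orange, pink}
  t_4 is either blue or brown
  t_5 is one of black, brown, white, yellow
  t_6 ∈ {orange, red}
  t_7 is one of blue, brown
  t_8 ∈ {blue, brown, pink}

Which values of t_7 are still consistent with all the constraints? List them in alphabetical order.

blue, brown

t_4 and t_7 between them cover only {blue, brown} — a naked pair. Remove those values from t_1, t_3, t_5, t_8.
t_8 must be pink (only option left). Eliminate pink elsewhere: t_3.
t_3 has just one choice, so t_3 = orange. Eliminate orange elsewhere: t_2, t_6.
t_6 has just one choice, so t_6 = red.
No further eliminations apply; t_7 can still be any of blue, brown.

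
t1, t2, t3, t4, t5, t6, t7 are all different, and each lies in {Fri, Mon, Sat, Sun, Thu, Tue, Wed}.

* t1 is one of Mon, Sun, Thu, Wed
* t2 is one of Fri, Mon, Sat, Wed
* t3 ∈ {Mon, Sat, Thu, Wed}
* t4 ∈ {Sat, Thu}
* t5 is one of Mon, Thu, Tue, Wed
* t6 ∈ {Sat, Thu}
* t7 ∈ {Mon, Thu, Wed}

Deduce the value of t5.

The 7 variables together cover exactly {Fri, Mon, Sat, Sun, Thu, Tue, Wed} — 7 values for 7 variables — and Fri appears only in t2's list, so t2 = Fri.
The 6 still-open variables together cover exactly {Mon, Sat, Sun, Thu, Tue, Wed} — 6 values for 6 variables — and Sun appears only in t1's list, so t1 = Sun.
The 5 still-open variables together cover exactly {Mon, Sat, Thu, Tue, Wed} — 5 values for 5 variables — and Tue appears only in t5's list, so t5 = Tue.

Tue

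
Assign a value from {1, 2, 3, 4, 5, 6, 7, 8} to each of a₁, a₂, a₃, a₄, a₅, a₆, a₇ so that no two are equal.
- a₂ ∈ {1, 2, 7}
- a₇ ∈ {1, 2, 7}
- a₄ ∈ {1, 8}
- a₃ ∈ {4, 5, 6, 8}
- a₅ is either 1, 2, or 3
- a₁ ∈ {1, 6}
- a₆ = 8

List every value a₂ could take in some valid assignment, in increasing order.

a₆ must be 8 (only option left). So a₃, a₄ can't be 8.
That leaves a₄ = 1. Eliminate 1 elsewhere: a₁, a₂, a₅, a₇.
a₁ must be 6 (only option left). Remove 6 from a₃.
The 2 variables a₂ and a₇ are confined to {2, 7}, which locks those values in; drop them from a₅.
That leaves a₅ = 3.
No further eliminations apply; a₂ can still be any of 2, 7.

2, 7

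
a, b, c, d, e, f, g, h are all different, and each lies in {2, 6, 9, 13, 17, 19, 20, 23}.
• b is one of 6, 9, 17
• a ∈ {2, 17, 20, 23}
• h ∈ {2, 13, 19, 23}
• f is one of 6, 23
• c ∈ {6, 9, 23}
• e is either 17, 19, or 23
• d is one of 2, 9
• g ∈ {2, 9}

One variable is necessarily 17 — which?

Among the 8 variables, 13 fits only h (and all 8 values in {2, 6, 9, 13, 17, 19, 20, 23} must be used), so h = 13.
The 7 still-open variables draw from only 7 values {2, 6, 9, 17, 19, 20, 23}, so each is used; only e can be 19, hence e = 19.
The 6 still-open variables together cover exactly {2, 6, 9, 17, 20, 23} — 6 values for 6 variables — and 20 appears only in a's list, so a = 20.
Among the 5 still-open variables, 17 fits only b (and all 5 values in {2, 6, 9, 17, 23} must be used), so b = 17.

b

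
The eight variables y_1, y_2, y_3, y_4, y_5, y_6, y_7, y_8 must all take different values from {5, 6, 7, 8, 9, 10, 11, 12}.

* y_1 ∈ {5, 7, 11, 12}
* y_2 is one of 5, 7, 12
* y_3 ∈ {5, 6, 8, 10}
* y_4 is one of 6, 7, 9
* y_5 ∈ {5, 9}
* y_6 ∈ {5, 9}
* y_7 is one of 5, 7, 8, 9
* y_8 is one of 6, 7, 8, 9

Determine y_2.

The 8 variables draw from only 8 values {5, 6, 7, 8, 9, 10, 11, 12}, so each is used; only y_3 can be 10, hence y_3 = 10.
The 7 still-open variables draw from only 7 values {5, 6, 7, 8, 9, 11, 12}, so each is used; only y_1 can be 11, hence y_1 = 11.
Among the 6 still-open variables, 12 fits only y_2 (and all 6 values in {5, 6, 7, 8, 9, 12} must be used), so y_2 = 12.

12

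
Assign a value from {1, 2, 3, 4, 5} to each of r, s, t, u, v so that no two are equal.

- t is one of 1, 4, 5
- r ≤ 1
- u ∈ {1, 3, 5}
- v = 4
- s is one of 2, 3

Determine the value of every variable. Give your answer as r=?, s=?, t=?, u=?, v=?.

r's domain is down to {1}, so r = 1. So t, u can't be 1.
v's domain is down to {4}, so v = 4. Strike 4 from t.
t must be 5 (only option left). Eliminate 5 elsewhere: u.
u must be 3 (only option left). Remove 3 from s.
That leaves s = 2.

r=1, s=2, t=5, u=3, v=4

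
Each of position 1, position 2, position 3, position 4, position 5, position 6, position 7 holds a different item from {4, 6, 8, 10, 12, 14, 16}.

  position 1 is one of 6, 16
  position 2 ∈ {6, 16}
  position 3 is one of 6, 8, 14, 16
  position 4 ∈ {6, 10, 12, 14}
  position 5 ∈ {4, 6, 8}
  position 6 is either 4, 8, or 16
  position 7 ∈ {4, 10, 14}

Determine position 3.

14

Among the 7 variables, 12 fits only position 4 (and all 7 values in {4, 6, 8, 10, 12, 14, 16} must be used), so position 4 = 12.
The 6 still-open variables together cover exactly {4, 6, 8, 10, 14, 16} — 6 values for 6 variables — and 10 appears only in position 7's list, so position 7 = 10.
The 5 still-open variables draw from only 5 values {4, 6, 8, 14, 16}, so each is used; only position 3 can be 14, hence position 3 = 14.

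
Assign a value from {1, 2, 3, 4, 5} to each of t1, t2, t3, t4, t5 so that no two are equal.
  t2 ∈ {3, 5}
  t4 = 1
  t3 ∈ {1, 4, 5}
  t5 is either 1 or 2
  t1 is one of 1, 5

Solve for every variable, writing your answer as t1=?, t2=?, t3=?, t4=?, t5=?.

t1=5, t2=3, t3=4, t4=1, t5=2

t4 has just one choice, so t4 = 1. So t1, t3, t5 can't be 1.
That leaves t5 = 2.
That leaves t1 = 5. Remove 5 from t2, t3.
t2's domain is down to {3}, so t2 = 3.
t3's domain is down to {4}, so t3 = 4.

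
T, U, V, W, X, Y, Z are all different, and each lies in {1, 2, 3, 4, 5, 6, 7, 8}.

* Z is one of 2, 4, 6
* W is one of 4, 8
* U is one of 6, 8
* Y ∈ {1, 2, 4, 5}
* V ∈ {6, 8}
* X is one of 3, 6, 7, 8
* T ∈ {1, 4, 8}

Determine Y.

U and V between them cover only {6, 8} — a naked pair. Remove those values from T, W, X, Z.
That leaves W = 4. Strike 4 from T, Y, Z.
Z's domain is down to {2}, so Z = 2. Strike 2 from Y.
T's domain is down to {1}, so T = 1. Remove 1 from Y.
So Y = 5.

5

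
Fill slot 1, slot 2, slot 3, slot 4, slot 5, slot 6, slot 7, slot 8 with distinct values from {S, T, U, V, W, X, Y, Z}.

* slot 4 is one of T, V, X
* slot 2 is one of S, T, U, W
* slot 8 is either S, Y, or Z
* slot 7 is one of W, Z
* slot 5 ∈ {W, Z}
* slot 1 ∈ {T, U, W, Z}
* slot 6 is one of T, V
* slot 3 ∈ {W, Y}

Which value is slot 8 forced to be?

The 8 variables draw from only 8 values {S, T, U, V, W, X, Y, Z}, so each is used; only slot 4 can be X, hence slot 4 = X.
The 7 still-open variables draw from only 7 values {S, T, U, V, W, Y, Z}, so each is used; only slot 6 can be V, hence slot 6 = V.
The 2 variables slot 5 and slot 7 are confined to {W, Z}, which locks those values in; drop them from slot 1, slot 2, slot 3, slot 8.
slot 3 has just one choice, so slot 3 = Y. So slot 8 can't be Y.
So slot 8 = S.

S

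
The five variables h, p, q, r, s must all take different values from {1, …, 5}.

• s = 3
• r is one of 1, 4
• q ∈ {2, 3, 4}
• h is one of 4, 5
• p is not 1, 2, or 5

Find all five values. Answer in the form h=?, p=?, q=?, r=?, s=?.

h=5, p=4, q=2, r=1, s=3

s has just one choice, so s = 3. Eliminate 3 elsewhere: p, q.
p has just one choice, so p = 4. So h, q, r can't be 4.
That leaves q = 2.
That leaves r = 1.
h must be 5 (only option left).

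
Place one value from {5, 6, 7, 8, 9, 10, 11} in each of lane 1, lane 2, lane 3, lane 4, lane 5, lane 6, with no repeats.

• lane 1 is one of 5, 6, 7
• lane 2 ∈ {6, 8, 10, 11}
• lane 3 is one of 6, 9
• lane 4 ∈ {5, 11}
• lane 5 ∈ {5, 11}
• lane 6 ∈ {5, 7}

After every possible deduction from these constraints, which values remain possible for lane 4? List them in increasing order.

5, 11

lane 4 and lane 5 between them cover only {5, 11} — a naked pair. Remove those values from lane 1, lane 2, lane 6.
lane 6's domain is down to {7}, so lane 6 = 7. Eliminate 7 elsewhere: lane 1.
lane 1's domain is down to {6}, so lane 1 = 6. Remove 6 from lane 2, lane 3.
That leaves lane 3 = 9.
No further eliminations apply; lane 4 can still be any of 5, 11.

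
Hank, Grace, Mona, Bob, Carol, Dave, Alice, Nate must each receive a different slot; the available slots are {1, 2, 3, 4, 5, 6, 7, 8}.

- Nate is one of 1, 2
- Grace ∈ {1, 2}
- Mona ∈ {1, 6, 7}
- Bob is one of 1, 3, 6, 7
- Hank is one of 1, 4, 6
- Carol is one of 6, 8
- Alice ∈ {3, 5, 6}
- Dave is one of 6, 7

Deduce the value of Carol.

The 8 variables together cover exactly {1, 2, 3, 4, 5, 6, 7, 8} — 8 values for 8 variables — and 4 appears only in Hank's list, so Hank = 4.
The 7 still-open variables draw from only 7 values {1, 2, 3, 5, 6, 7, 8}, so each is used; only Alice can be 5, hence Alice = 5.
The 6 still-open variables together cover exactly {1, 2, 3, 6, 7, 8} — 6 values for 6 variables — and 3 appears only in Bob's list, so Bob = 3.
The 5 still-open variables together cover exactly {1, 2, 6, 7, 8} — 5 values for 5 variables — and 8 appears only in Carol's list, so Carol = 8.

8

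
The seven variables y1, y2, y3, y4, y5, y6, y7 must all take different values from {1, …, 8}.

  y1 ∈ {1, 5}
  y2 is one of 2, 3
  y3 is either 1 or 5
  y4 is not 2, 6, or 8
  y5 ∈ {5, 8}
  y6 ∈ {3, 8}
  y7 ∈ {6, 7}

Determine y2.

y1 and y3 share exactly the 2 values {1, 5}; by pigeonhole those values go to them, so strike 1, 5 from y4, y5.
y5's domain is down to {8}, so y5 = 8. So y6 can't be 8.
y6 must be 3 (only option left). Remove 3 from y2, y4.
So y2 = 2.

2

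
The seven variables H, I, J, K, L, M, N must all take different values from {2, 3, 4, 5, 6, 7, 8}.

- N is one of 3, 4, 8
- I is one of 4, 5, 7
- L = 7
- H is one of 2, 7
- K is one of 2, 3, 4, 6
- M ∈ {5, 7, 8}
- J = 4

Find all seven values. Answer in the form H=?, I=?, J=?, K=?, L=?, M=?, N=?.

H=2, I=5, J=4, K=6, L=7, M=8, N=3

J's domain is down to {4}, so J = 4. Eliminate 4 elsewhere: I, K, N.
L's domain is down to {7}, so L = 7. So H, I, M can't be 7.
H's domain is down to {2}, so H = 2. So K can't be 2.
I must be 5 (only option left). Remove 5 from M.
M must be 8 (only option left). Remove 8 from N.
N must be 3 (only option left). Strike 3 from K.
That leaves K = 6.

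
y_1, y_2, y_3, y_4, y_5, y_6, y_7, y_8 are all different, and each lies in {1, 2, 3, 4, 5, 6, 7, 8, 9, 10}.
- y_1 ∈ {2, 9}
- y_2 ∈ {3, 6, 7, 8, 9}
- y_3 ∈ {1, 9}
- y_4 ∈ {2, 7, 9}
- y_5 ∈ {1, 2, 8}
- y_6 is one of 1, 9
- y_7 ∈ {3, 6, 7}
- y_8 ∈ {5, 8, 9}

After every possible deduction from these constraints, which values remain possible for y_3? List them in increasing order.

1, 9

Among the 8 variables, 5 fits only y_8 (and all 8 values in {1, 2, 3, 5, 6, 7, 8, 9} must be used), so y_8 = 5.
y_3 and y_6 between them cover only {1, 9} — a naked pair. Remove those values from y_1, y_2, y_4, y_5.
y_1 has just one choice, so y_1 = 2. Eliminate 2 elsewhere: y_4, y_5.
y_4 has just one choice, so y_4 = 7. So y_2, y_7 can't be 7.
y_5 has just one choice, so y_5 = 8. Strike 8 from y_2.
No further eliminations apply; y_3 can still be any of 1, 9.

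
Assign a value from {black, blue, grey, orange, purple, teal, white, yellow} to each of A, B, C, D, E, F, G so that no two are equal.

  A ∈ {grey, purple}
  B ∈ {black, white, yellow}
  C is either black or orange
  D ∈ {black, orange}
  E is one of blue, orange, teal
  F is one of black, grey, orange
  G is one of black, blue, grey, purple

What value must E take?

C and D share exactly the 2 values {black, orange}; by pigeonhole those values go to them, so strike black, orange from B, E, F, G.
That leaves F = grey. Remove grey from A, G.
A must be purple (only option left). So G can't be purple.
G must be blue (only option left). Strike blue from E.
So E = teal.

teal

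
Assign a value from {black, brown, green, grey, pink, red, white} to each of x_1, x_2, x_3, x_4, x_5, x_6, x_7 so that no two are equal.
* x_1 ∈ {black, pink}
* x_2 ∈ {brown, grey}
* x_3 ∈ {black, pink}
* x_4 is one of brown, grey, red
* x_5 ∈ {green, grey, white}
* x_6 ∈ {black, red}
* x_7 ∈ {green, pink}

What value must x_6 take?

The 7 variables draw from only 7 values {black, brown, green, grey, pink, red, white}, so each is used; only x_5 can be white, hence x_5 = white.
The 6 still-open variables together cover exactly {black, brown, green, grey, pink, red} — 6 values for 6 variables — and green appears only in x_7's list, so x_7 = green.
The 2 variables x_1 and x_3 are confined to {black, pink}, which locks those values in; drop them from x_6.
So x_6 = red.

red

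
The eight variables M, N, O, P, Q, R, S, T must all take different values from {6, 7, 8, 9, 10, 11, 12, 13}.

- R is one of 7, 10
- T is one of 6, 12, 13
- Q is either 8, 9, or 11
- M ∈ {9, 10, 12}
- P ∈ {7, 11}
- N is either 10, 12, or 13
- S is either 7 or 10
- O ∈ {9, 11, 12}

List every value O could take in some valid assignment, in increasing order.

The 8 variables together cover exactly {6, 7, 8, 9, 10, 11, 12, 13} — 8 values for 8 variables — and 6 appears only in T's list, so T = 6.
The 7 still-open variables draw from only 7 values {7, 8, 9, 10, 11, 12, 13}, so each is used; only Q can be 8, hence Q = 8.
The 6 still-open variables draw from only 6 values {7, 9, 10, 11, 12, 13}, so each is used; only N can be 13, hence N = 13.
R and S between them cover only {7, 10} — a naked pair. Remove those values from M, P.
P must be 11 (only option left). So O can't be 11.
No further eliminations apply; O can still be any of 9, 12.

9, 12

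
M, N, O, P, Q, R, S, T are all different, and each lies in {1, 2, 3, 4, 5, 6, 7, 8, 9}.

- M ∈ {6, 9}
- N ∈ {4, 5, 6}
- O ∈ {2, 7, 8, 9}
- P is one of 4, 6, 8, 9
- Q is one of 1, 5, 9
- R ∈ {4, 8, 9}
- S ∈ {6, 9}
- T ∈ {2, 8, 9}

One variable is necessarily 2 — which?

T

The 8 variables together cover exactly {1, 2, 4, 5, 6, 7, 8, 9} — 8 values for 8 variables — and 1 appears only in Q's list, so Q = 1.
The 7 still-open variables together cover exactly {2, 4, 5, 6, 7, 8, 9} — 7 values for 7 variables — and 5 appears only in N's list, so N = 5.
Among the 6 still-open variables, 7 fits only O (and all 6 values in {2, 4, 6, 7, 8, 9} must be used), so O = 7.
Among the 5 still-open variables, 2 fits only T (and all 5 values in {2, 4, 6, 8, 9} must be used), so T = 2.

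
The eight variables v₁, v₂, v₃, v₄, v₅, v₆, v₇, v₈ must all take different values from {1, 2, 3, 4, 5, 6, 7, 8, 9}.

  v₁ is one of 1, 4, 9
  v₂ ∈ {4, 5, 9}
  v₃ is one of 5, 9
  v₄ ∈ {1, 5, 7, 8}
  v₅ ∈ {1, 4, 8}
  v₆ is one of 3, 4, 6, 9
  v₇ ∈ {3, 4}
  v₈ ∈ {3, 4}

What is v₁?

1

The 8 variables together cover exactly {1, 3, 4, 5, 6, 7, 8, 9} — 8 values for 8 variables — and 6 appears only in v₆'s list, so v₆ = 6.
The 7 still-open variables draw from only 7 values {1, 3, 4, 5, 7, 8, 9}, so each is used; only v₄ can be 7, hence v₄ = 7.
The 6 still-open variables together cover exactly {1, 3, 4, 5, 8, 9} — 6 values for 6 variables — and 8 appears only in v₅'s list, so v₅ = 8.
The 5 still-open variables together cover exactly {1, 3, 4, 5, 9} — 5 values for 5 variables — and 1 appears only in v₁'s list, so v₁ = 1.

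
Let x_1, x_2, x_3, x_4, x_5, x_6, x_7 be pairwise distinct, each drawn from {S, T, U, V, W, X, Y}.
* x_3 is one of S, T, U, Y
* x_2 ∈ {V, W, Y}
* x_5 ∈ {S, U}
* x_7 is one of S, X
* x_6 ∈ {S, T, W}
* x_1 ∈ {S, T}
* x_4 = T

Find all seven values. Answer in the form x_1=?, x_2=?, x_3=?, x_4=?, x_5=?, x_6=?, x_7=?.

x_1=S, x_2=V, x_3=Y, x_4=T, x_5=U, x_6=W, x_7=X

x_4 must be T (only option left). Strike T from x_1, x_3, x_6.
x_1 has just one choice, so x_1 = S. Remove S from x_3, x_5, x_6, x_7.
x_5 must be U (only option left). Remove U from x_3.
x_6's domain is down to {W}, so x_6 = W. Remove W from x_2.
x_7's domain is down to {X}, so x_7 = X.
x_3 must be Y (only option left). So x_2 can't be Y.
That leaves x_2 = V.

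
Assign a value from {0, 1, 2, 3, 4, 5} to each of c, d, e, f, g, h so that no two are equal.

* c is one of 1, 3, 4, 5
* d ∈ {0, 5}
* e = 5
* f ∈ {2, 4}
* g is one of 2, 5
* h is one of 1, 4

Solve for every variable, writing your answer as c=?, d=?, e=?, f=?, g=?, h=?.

c=3, d=0, e=5, f=4, g=2, h=1

e's domain is down to {5}, so e = 5. Strike 5 from c, d, g.
That leaves g = 2. Remove 2 from f.
d's domain is down to {0}, so d = 0.
f must be 4 (only option left). Strike 4 from c, h.
h's domain is down to {1}, so h = 1. So c can't be 1.
c must be 3 (only option left).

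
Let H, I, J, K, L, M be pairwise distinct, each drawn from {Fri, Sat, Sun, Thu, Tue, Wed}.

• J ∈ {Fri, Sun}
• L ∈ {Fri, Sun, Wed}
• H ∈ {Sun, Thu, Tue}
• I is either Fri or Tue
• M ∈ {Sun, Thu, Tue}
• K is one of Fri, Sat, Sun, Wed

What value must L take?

The 6 variables draw from only 6 values {Fri, Sat, Sun, Thu, Tue, Wed}, so each is used; only K can be Sat, hence K = Sat.
The 5 still-open variables draw from only 5 values {Fri, Sun, Thu, Tue, Wed}, so each is used; only L can be Wed, hence L = Wed.

Wed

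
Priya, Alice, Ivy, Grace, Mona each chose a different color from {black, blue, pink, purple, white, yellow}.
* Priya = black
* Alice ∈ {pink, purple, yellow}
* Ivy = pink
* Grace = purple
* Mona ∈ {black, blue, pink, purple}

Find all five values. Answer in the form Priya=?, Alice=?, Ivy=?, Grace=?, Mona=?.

Priya must be black (only option left). Strike black from Mona.
Ivy must be pink (only option left). Remove pink from Alice, Mona.
Grace has just one choice, so Grace = purple. Eliminate purple elsewhere: Alice, Mona.
Mona's domain is down to {blue}, so Mona = blue.
That leaves Alice = yellow.

Priya=black, Alice=yellow, Ivy=pink, Grace=purple, Mona=blue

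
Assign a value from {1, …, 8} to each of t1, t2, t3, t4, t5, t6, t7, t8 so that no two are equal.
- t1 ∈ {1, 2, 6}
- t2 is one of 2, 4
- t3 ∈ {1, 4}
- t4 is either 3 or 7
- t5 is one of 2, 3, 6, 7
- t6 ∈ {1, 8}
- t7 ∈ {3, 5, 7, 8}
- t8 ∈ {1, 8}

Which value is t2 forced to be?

2

Among the 8 variables, 5 fits only t7 (and all 8 values in {1, 2, 3, 4, 5, 6, 7, 8} must be used), so t7 = 5.
t6 and t8 between them cover only {1, 8} — a naked pair. Remove those values from t1, t3.
t3's domain is down to {4}, so t3 = 4. So t2 can't be 4.
So t2 = 2.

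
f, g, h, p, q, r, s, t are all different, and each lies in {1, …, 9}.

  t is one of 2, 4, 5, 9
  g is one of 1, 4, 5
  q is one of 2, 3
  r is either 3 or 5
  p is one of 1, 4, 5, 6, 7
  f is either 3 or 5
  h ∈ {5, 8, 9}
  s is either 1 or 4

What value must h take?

8

The 2 variables f and r are confined to {3, 5}, which locks those values in; drop them from g, h, p, q, t.
That leaves q = 2. Strike 2 from t.
The 2 variables g and s are confined to {1, 4}, which locks those values in; drop them from p, t.
t has just one choice, so t = 9. So h can't be 9.
So h = 8.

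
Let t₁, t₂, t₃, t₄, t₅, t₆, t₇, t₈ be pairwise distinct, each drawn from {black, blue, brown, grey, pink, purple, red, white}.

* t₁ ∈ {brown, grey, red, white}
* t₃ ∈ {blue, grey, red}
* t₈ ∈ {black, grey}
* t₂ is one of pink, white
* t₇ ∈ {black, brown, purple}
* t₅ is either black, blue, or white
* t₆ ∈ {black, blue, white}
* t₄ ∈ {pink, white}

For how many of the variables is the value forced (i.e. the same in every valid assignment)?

4

The 8 variables draw from only 8 values {black, blue, brown, grey, pink, purple, red, white}, so each is used; only t₇ can be purple, hence t₇ = purple.
The 7 still-open variables together cover exactly {black, blue, brown, grey, pink, red, white} — 7 values for 7 variables — and brown appears only in t₁'s list, so t₁ = brown.
The 6 still-open variables draw from only 6 values {black, blue, grey, pink, red, white}, so each is used; only t₃ can be red, hence t₃ = red.
The 5 still-open variables draw from only 5 values {black, blue, grey, pink, white}, so each is used; only t₈ can be grey, hence t₈ = grey.
t₂ and t₄ share exactly the 2 values {pink, white}; by pigeonhole those values go to them, so strike pink, white from t₅, t₆.
Determined: t₁=brown, t₃=red, t₇=purple, t₈=grey. The other variables each still have more than one consistent value. That makes 4.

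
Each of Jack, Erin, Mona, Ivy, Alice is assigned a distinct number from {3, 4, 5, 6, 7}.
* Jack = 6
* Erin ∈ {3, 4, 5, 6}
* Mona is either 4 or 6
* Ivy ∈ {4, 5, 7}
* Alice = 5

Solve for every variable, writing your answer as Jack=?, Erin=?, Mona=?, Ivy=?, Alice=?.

Jack has just one choice, so Jack = 6. So Erin, Mona can't be 6.
Mona's domain is down to {4}, so Mona = 4. So Erin, Ivy can't be 4.
That leaves Alice = 5. Strike 5 from Erin, Ivy.
Erin must be 3 (only option left).
Ivy has just one choice, so Ivy = 7.

Jack=6, Erin=3, Mona=4, Ivy=7, Alice=5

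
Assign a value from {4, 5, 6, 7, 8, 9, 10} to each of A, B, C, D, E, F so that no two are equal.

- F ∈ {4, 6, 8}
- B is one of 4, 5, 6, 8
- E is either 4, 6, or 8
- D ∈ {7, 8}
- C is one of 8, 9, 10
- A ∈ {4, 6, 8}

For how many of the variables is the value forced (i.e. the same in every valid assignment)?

2

The 3 variables A, E, F are confined to {4, 6, 8}, which locks those values in; drop them from B, C, D.
B has just one choice, so B = 5.
D has just one choice, so D = 7.
Determined: B=5, D=7. The other variables each still have more than one consistent value. That makes 2.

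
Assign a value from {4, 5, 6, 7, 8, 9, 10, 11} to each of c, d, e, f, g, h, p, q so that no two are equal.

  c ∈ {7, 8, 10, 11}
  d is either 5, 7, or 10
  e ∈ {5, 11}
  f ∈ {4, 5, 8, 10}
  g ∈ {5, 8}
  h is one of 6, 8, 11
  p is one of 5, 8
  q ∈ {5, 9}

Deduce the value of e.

The 8 variables together cover exactly {4, 5, 6, 7, 8, 9, 10, 11} — 8 values for 8 variables — and 4 appears only in f's list, so f = 4.
Among the 7 still-open variables, 6 fits only h (and all 7 values in {5, 6, 7, 8, 9, 10, 11} must be used), so h = 6.
The 6 still-open variables together cover exactly {5, 7, 8, 9, 10, 11} — 6 values for 6 variables — and 9 appears only in q's list, so q = 9.
g and p share exactly the 2 values {5, 8}; by pigeonhole those values go to them, so strike 5, 8 from c, d, e.
So e = 11.

11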